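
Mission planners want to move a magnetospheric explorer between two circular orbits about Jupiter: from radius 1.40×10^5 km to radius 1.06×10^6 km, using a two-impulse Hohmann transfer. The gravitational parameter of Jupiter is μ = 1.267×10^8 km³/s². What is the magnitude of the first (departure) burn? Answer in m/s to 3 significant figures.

The Hohmann ellipse has a_t = (r₁ + r₂)/2 = 6.000×10^5 km.
Circular speed at r = 1.400×10^5 km: v_c = √(μ/r) = 30.083 km/s.
Vis-viva on the transfer ellipse at r = 1.400×10^5 km gives v_t = √[μ(2/r − 1/a_t)] = 39.985 km/s.
Δv₁ = |v_t − v_c| = |39.985 − 30.083| = 9.902 km/s.

Δv₁ = 9900 m/s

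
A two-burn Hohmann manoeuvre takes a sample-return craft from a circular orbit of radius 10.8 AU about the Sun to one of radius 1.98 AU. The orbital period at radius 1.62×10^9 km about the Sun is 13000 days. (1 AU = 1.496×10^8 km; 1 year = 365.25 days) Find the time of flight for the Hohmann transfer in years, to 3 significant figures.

From Kepler's third law T² = 4π²r³/μ at r = 1.62×10^9 km, T = 13000 days = 13000 × 86400 s = 1.1232×10^9 s: μ = 4π²r³/T² = 1.33043×10^11 km³/s².
In km: r₁ = 10.8 × 1.496×10^8 = 1.61568×10^9 km; r₂ = 1.98 × 1.496×10^8 = 2.96208×10^8 km.
Semi-major axis of the transfer orbit: a_t = (1.61568×10^9 + 2.96208×10^8)/2 = 9.55944×10^8 km.
Transfer time t = π√(a_t³/μ) = π√((9.55944×10^8)³ / 1.33043×10^11) = 2.546×10^8 s.
Converting: 2.546×10^8 s ÷ 3.15576×10^7 s/year (365.25 × 86400) = 8.07 years.

t = 8.07 years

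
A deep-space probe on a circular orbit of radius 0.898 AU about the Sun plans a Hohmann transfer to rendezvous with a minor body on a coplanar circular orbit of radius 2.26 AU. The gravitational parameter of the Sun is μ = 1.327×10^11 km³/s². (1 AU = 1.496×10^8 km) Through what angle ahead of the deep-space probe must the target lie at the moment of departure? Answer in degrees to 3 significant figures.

φ = 74.9°

In km: r₁ = 0.898 × 1.496×10^8 = 1.343408×10^8 km; r₂ = 2.26 × 1.496×10^8 = 3.38096×10^8 km.
Transfer-ellipse semi-major axis a_t = (r₁ + r₂)/2 = (1.343408×10^8 + 3.38096×10^8)/2 = 2.362184×10^8 km.
The half-period of the transfer ellipse is t = π√(a_t³/μ) = 3.131×10^7 s.
Target angular speed ω₂ = √(μ/r₂³) = 5.860×10^-8 rad/s.
Angle swept by the target during transfer: ω₂·t = 1.835 rad = 105.1°.
Arrival is 180° from departure on the ellipse, so φ = 180° − 105.1° = 74.9°.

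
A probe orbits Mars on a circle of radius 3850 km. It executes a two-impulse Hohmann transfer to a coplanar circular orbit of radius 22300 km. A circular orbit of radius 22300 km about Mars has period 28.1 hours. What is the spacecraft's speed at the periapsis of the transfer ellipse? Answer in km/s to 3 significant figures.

v = 4.35 km/s

From Kepler's third law T² = 4π²r³/μ at r = 22300 km, T = 28.1 hours = 28.1 × 3600 s = 1.0116×10^5 s: μ = 4π²r³/T² = 42781.6 km³/s².
Semi-major axis of the transfer orbit: a_t = (3850 + 22300)/2 = 13075 km.
At periapsis, r = 3850 km.
Vis-viva: v = √[μ(2/r − 1/a_t)] = √[42781.6 × (2/3850 − 1/13075)] = 4.353 km/s.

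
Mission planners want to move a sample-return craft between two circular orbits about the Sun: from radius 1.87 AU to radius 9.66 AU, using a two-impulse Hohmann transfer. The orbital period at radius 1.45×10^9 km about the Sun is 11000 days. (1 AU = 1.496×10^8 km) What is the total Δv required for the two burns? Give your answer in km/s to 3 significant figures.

From Kepler's third law T² = 4π²r³/μ at r = 1.45×10^9 km, T = 11000 days = 11000 × 86400 s = 9.504×10^8 s: μ = 4π²r³/T² = 1.33245×10^11 km³/s².
In km: r₁ = 1.87 × 1.496×10^8 = 2.79752×10^8 km; r₂ = 9.66 × 1.496×10^8 = 1.445136×10^9 km.
The Hohmann ellipse has a_t = (r₁ + r₂)/2 = 8.62444×10^8 km.
At r₁ the circular-orbit speed is v₁ = √(μ/r₁) = 21.8242 km/s.
Transfer-orbit speed at r₁ (vis-viva equation): v_p = √[μ(2/r₁ − 1/a_t)] = 28.2506 km/s.
First burn Δv₁ = |v_p − v₁| = 6.426 km/s.
Circular speed at r₂: v₂ = √(μ/r₂) = 9.602 km/s.
Transfer-orbit speed at r₂: v_a = √[μ(2/r₂ − 1/a_t)] = 5.469 km/s.
Second burn Δv₂ = |v₂ − v_a| = 4.133 km/s.
Total Δv = Δv₁ + Δv₂ = 10.56 km/s.

Δv = 10.6 km/s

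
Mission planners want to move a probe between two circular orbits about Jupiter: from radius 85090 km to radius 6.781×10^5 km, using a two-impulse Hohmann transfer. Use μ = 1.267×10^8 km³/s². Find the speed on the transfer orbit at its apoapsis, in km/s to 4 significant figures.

v = 6.455 km/s

Transfer-ellipse semi-major axis a_t = (r₁ + r₂)/2 = (85090 + 6.781×10^5)/2 = 3.81595×10^5 km.
At apoapsis, r = 6.781×10^5 km.
From the vis-viva equation, v = √[μ(2/r − 1/a_t)] = 6.455 km/s.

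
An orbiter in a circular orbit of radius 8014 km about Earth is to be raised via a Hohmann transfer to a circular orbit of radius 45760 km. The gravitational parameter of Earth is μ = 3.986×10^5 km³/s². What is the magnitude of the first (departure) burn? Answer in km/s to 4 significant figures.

The Hohmann ellipse has a_t = (r₁ + r₂)/2 = 26887 km.
Circular speed at r = 8014 km: v_c = √(μ/r) = 7.053 km/s.
Transfer-orbit speed at the same r (vis-viva, a = a_t): v_t = √[μ(2/r − 1/a_t)] = 9.201 km/s.
Δv₁ = |v_t − v_c| = |9.201 − 7.053| = 2.148 km/s.

Δv₁ = 2.148 km/s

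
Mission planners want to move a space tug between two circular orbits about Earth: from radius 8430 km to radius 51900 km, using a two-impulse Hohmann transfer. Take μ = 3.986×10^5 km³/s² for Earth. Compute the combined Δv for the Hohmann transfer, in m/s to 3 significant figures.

Transfer-ellipse semi-major axis a_t = (r₁ + r₂)/2 = (8430 + 51900)/2 = 30165 km.
Circular speed at r₁: v₁ = √(μ/r₁) = √(3.986×10^5/8430) = 6.8763 km/s.
Transfer-orbit speed at r₁ (v² = μ(2/r − 1/a)): v_p = √[μ(2/r₁ − 1/a_t)] = 9.0196 km/s.
First burn Δv₁ = |v_p − v₁| = 2.1433 km/s.
Circular speed at r₂: v₂ = √(μ/r₂) = 2.7713 km/s.
Transfer-orbit speed at r₂: v_a = √[μ(2/r₂ − 1/a_t)] = 1.4650 km/s.
Second burn Δv₂ = |v₂ − v_a| = 1.3063 km/s.
Total Δv = Δv₁ + Δv₂ = 3.450 km/s.

Δv = 3450 m/s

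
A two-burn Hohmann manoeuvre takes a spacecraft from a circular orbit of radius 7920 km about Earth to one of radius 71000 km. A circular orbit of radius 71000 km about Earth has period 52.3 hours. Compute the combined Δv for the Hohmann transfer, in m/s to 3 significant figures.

From Kepler's third law T² = 4π²r³/μ at r = 71000 km, T = 52.3 hours = 52.3 × 3600 s = 1.8828×10^5 s: μ = 4π²r³/T² = 3.98590×10^5 km³/s².
Transfer-ellipse semi-major axis a_t = (r₁ + r₂)/2 = (7920 + 71000)/2 = 39460 km.
Circular speed at r₁: v₁ = √(μ/r₁) = √(3.98590×10^5/7920) = 7.094 km/s.
Transfer-orbit speed at r₁ (v² = μ(2/r − 1/a)): v_p = √[μ(2/r₁ − 1/a_t)] = 9.516 km/s.
First burn Δv₁ = |v_p − v₁| = 2.422 km/s.
Circular speed at r₂: v₂ = √(μ/r₂) = 2.369 km/s.
Transfer-orbit speed at r₂: v_a = √[μ(2/r₂ − 1/a_t)] = 1.061 km/s.
Second burn Δv₂ = |v₂ − v_a| = 1.308 km/s.
Total Δv = Δv₁ + Δv₂ = 3.730 km/s.

Δv = 3730 m/s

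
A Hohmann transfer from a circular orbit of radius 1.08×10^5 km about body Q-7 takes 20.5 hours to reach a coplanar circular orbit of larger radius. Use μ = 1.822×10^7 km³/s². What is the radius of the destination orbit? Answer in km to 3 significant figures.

Transfer time t = 20.5 hours = 73800 s, and t = π√(a_t³/μ).
So a_t = (μ t²/π²)^(1/3) = (1.822×10^7 × (73800)² / π²)^(1/3) = 2.1583×10^5 km.
Since a_t = (r₁ + r₂)/2, r₂ = 2a_t − r₁ = 2×2.1583×10^5 − 1.080×10^5 = 3.2366×10^5 km.

r₂ = 3.24×10^5 km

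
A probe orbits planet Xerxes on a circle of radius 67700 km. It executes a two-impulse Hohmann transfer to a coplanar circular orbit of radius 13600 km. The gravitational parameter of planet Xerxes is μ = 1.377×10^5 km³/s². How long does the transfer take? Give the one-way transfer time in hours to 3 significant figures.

Transfer-ellipse semi-major axis a_t = (r₁ + r₂)/2 = (67700 + 13600)/2 = 40650 km.
Transfer time t = π√(a_t³/μ) = π√((40650)³ / 1.377×10^5) = 69390 s.
Converting: 69390 s ÷ 3600 s/hour = 19.3 hours.

t = 19.3 hours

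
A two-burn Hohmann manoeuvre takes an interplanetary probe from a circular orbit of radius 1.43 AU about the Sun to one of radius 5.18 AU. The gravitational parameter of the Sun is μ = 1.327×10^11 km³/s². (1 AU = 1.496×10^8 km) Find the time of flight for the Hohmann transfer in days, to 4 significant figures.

t = 1097 days

In km: r₁ = 1.43 × 1.496×10^8 = 2.13928×10^8 km; r₂ = 5.18 × 1.496×10^8 = 7.74928×10^8 km.
Transfer-ellipse semi-major axis a_t = (r₁ + r₂)/2 = (2.13928×10^8 + 7.74928×10^8)/2 = 4.94428×10^8 km.
Transfer time t = π√(a_t³/μ) = π√((4.94428×10^8)³ / 1.327×10^11) = 9.481×10^7 s.
Converting: 9.481×10^7 s ÷ 86400 s/day = 1097 days.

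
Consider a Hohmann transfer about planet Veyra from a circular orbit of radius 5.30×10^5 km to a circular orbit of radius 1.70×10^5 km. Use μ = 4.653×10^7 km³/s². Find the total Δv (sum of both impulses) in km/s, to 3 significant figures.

The Hohmann ellipse has a_t = (r₁ + r₂)/2 = 3.500×10^5 km.
At r₁ the circular-orbit speed is v₁ = √(μ/r₁) = 9.370 km/s.
On the transfer ellipse at r₁, v² = μ(2/r − 1/a) gives v_a = √[μ(2/r₁ − 1/a_t)] = 6.530 km/s.
First burn Δv₁ = |v_a − v₁| = 2.840 km/s.
Circular speed at r₂: v₂ = √(μ/r₂) = 16.5441 km/s.
Transfer-orbit speed at r₂: v_p = √[μ(2/r₂ − 1/a_t)] = 20.3585 km/s.
Second burn Δv₂ = |v₂ − v_p| = 3.814 km/s.
Δv = Δv₁ + Δv₂ = 2.840 + 3.814 = 6.654 km/s.

Δv = 6.65 km/s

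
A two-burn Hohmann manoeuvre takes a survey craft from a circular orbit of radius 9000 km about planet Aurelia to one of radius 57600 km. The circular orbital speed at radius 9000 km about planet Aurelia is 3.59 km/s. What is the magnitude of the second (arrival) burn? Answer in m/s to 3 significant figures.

From the circular-orbit relation v² = μ/r at r = 9000 km: μ = v²r = (3.59)² × 9000 = 1.15993×10^5 km³/s².
Semi-major axis of the transfer orbit: a_t = (9000 + 57600)/2 = 33300 km.
Circular speed at r = 57600 km: v_c = √(μ/r) = 1.419 km/s.
Vis-viva on the transfer ellipse at r = 57600 km gives v_t = √[μ(2/r − 1/a_t)] = 0.7377 km/s.
Δv₂ = |v_t − v_c| = |0.7377 − 1.419| = 0.6813 km/s.

Δv₂ = 681 m/s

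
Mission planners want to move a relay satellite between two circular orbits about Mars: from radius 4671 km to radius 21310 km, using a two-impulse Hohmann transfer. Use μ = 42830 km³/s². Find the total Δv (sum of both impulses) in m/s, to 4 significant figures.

Transfer-ellipse semi-major axis a_t = (r₁ + r₂)/2 = (4671 + 21310)/2 = 12990.5 km.
At r₁ the circular-orbit speed is v₁ = √(μ/r₁) = 3.0281 km/s.
Transfer-orbit speed at r₁ (v² = μ(2/r − 1/a)): v_p = √[μ(2/r₁ − 1/a_t)] = 3.8784 km/s.
First burn Δv₁ = |v_p − v₁| = 0.8503 km/s.
At r₂, v₂ = √(μ/r₂) = 1.4177 km/s.
Transfer-orbit speed at r₂: v_a = √[μ(2/r₂ − 1/a_t)] = 0.85011 km/s.
Second burn Δv₂ = |v₂ − v_a| = 0.5676 km/s.
Total Δv = Δv₁ + Δv₂ = 1.418 km/s.

Δv = 1418 m/s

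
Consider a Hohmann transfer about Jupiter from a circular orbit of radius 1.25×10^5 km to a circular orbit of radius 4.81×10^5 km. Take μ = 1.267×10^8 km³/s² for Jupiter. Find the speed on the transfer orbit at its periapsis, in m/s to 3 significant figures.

v = 40100 m/s

Transfer-ellipse semi-major axis a_t = (r₁ + r₂)/2 = (1.250×10^5 + 4.810×10^5)/2 = 3.030×10^5 km.
At periapsis, r = 1.250×10^5 km.
From the vis-viva equation, v = √[μ(2/r − 1/a_t)] = 40.11 km/s.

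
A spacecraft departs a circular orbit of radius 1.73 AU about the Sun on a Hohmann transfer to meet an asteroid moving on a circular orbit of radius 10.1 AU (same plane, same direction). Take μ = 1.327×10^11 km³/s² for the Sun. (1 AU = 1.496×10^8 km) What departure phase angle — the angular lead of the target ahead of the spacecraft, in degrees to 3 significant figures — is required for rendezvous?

φ = 99.3°

In km: r₁ = 1.73 × 1.496×10^8 = 2.58808×10^8 km; r₂ = 10.1 × 1.496×10^8 = 1.51096×10^9 km.
Semi-major axis of the transfer orbit: a_t = (2.58808×10^8 + 1.51096×10^9)/2 = 8.84884×10^8 km.
The half-period of the transfer ellipse is t = π√(a_t³/μ) = 2.270×10^8 s.
The target's mean motion on its circular orbit is ω₂ = √(μ/r₂³) = 6.202×10^-9 rad/s.
Angle swept by the target during transfer: ω₂·t = 1.408 rad = 80.67°.
Arrival is 180° from departure on the ellipse, so φ = 180° − 80.67° = 99.3°.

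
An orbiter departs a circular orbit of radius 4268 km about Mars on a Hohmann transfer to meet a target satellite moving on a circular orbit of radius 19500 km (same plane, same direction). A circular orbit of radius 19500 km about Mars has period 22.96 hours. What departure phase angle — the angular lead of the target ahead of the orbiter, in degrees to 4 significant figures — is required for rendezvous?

φ = 94.36°

From Kepler's third law T² = 4π²r³/μ at r = 19500 km, T = 22.96 hours = 22.96 × 3600 s = 82656 s: μ = 4π²r³/T² = 42846.4 km³/s².
The Hohmann ellipse has a_t = (r₁ + r₂)/2 = 11884 km.
The half-period of the transfer ellipse is t = π√(a_t³/μ) = 19662.4 s.
The target's mean motion on its circular orbit is ω₂ = √(μ/r₂³) = 7.60161×10^-5 rad/s.
Angle swept by the target during transfer: ω₂·t = 1.4947 rad = 85.64°.
The orbiter traverses 180° on the transfer ellipse, so the target must lead by 180° − 85.64° = 94.36°.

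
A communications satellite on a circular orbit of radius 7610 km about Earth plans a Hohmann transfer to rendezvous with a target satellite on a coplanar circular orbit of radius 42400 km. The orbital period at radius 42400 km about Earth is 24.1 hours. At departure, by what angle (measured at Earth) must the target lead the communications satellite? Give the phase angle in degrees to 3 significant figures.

From Kepler's third law T² = 4π²r³/μ at r = 42400 km, T = 24.1 hours = 24.1 × 3600 s = 86760 s: μ = 4π²r³/T² = 3.99777×10^5 km³/s².
The Hohmann ellipse has a_t = (r₁ + r₂)/2 = 25005 km.
Transfer time t = π√(a_t³/μ) = 19646 s.
The target's mean motion on its circular orbit is ω₂ = √(μ/r₂³) = 7.2420×10^-5 rad/s.
Angle swept by the target during transfer: ω₂·t = 1.4228 rad = 81.52°.
Arrival is 180° from departure on the ellipse, so φ = 180° − 81.52° = 98.5°.

φ = 98.5°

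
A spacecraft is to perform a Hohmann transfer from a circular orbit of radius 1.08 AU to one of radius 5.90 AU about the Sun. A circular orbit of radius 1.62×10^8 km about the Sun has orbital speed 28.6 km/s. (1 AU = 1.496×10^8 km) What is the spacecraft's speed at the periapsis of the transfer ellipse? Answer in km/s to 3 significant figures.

From the circular-orbit relation v² = μ/r at r = 1.62×10^8 km: μ = v²r = (28.6)² × 1.62×10^8 = 1.32510×10^11 km³/s².
In km: r₁ = 1.08 × 1.496×10^8 = 1.61568×10^8 km; r₂ = 5.90 × 1.496×10^8 = 8.8264×10^8 km.
Transfer-ellipse semi-major axis a_t = (r₁ + r₂)/2 = (1.61568×10^8 + 8.8264×10^8)/2 = 5.22104×10^8 km.
The periapsis of the transfer ellipse is at r = 1.61568×10^8 km.
Vis-viva: v = √[μ(2/r − 1/a_t)] = √[1.32510×10^11 × (2/1.61568×10^8 − 1/5.22104×10^8)] = 37.24 km/s.

v = 37.2 km/s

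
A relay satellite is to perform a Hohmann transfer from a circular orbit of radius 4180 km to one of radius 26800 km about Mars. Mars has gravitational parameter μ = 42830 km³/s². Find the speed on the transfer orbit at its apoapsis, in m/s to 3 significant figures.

Semi-major axis of the transfer orbit: a_t = (4180 + 26800)/2 = 15490 km.
At apoapsis, r = 26800 km.
Vis-viva: v = √[μ(2/r − 1/a_t)] = √[42830 × (2/26800 − 1/15490)] = 0.6567 km/s.

v = 657 m/s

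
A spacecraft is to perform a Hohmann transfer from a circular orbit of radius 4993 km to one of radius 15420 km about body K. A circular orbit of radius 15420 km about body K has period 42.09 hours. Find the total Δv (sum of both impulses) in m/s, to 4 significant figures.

From Kepler's third law T² = 4π²r³/μ at r = 15420 km, T = 42.09 hours = 42.09 × 3600 s = 1.51524×10^5 s: μ = 4π²r³/T² = 6304.49 km³/s².
The Hohmann ellipse has a_t = (r₁ + r₂)/2 = 10206.5 km.
At r₁ the circular-orbit speed is v₁ = √(μ/r₁) = 1.1237 km/s.
Transfer-orbit speed at r₁ (vis-viva equation): v_p = √[μ(2/r₁ − 1/a_t)] = 1.3812 km/s.
First burn Δv₁ = |v_p − v₁| = 0.2575 km/s.
At r₂, v₂ = √(μ/r₂) = 0.6394 km/s.
Transfer-orbit speed at r₂: v_a = √[μ(2/r₂ − 1/a_t)] = 0.4472 km/s.
Second burn Δv₂ = |v₂ − v_a| = 0.1922 km/s.
Total Δv = Δv₁ + Δv₂ = 0.4497 km/s.

Δv = 449.7 m/s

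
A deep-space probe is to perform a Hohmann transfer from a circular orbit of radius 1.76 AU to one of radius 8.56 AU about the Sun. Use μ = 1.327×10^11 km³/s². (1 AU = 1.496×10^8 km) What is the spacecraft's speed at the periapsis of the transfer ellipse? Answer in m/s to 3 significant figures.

In km: r₁ = 1.76 × 1.496×10^8 = 2.63296×10^8 km; r₂ = 8.56 × 1.496×10^8 = 1.280576×10^9 km.
The Hohmann ellipse has a_t = (r₁ + r₂)/2 = 7.71936×10^8 km.
The periapsis of the transfer ellipse is at r = 2.63296×10^8 km.
From the vis-viva equation, v = √[μ(2/r − 1/a_t)] = 28.92 km/s.

v = 28900 m/s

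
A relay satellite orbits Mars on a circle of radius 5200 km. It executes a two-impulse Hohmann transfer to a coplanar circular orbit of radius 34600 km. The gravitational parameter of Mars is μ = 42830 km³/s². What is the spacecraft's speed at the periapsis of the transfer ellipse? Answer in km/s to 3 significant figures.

v = 3.78 km/s

Semi-major axis of the transfer orbit: a_t = (5200 + 34600)/2 = 19900 km.
At periapsis, r = 5200 km.
From the vis-viva equation, v = √[μ(2/r − 1/a_t)] = 3.784 km/s.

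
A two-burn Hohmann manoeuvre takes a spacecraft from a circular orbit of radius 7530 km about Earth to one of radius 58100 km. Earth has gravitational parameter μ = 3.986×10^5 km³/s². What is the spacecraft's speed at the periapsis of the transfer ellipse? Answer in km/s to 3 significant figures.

v = 9.68 km/s

Semi-major axis of the transfer orbit: a_t = (7530 + 58100)/2 = 32815 km.
At periapsis, r = 7530 km.
From the vis-viva equation, v = √[μ(2/r − 1/a_t)] = 9.681 km/s.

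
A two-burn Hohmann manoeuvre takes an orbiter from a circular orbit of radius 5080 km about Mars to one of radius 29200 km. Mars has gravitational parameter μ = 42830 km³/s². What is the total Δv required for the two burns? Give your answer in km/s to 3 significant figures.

Δv = 1.44 km/s

The Hohmann ellipse has a_t = (r₁ + r₂)/2 = 17140 km.
Circular speed at r₁: v₁ = √(μ/r₁) = √(42830/5080) = 2.9036 km/s.
On the transfer ellipse at r₁, vis-viva equation gives v_p = √[μ(2/r₁ − 1/a_t)] = 3.7899 km/s.
First burn Δv₁ = |v_p − v₁| = 0.8863 km/s.
At r₂, v₂ = √(μ/r₂) = 1.2111 km/s.
Transfer-orbit speed at r₂: v_a = √[μ(2/r₂ − 1/a_t)] = 0.65934 km/s.
Second burn Δv₂ = |v₂ − v_a| = 0.5518 km/s.
Total Δv = Δv₁ + Δv₂ = 1.438 km/s.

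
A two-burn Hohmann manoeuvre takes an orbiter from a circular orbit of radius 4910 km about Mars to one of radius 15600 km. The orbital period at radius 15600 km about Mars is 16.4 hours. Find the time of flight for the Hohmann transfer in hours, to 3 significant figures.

From Kepler's third law T² = 4π²r³/μ at r = 15600 km, T = 16.4 hours = 16.4 × 3600 s = 59040 s: μ = 4π²r³/T² = 42997.3 km³/s².
The Hohmann ellipse has a_t = (r₁ + r₂)/2 = 10255 km.
By Kepler's third law the transfer-orbit period is T = 2π√(a_t³/μ), so t = T/2 = 15730 s.
Converting: 15730 s ÷ 3600 s/hour = 4.37 hours.

t = 4.37 hours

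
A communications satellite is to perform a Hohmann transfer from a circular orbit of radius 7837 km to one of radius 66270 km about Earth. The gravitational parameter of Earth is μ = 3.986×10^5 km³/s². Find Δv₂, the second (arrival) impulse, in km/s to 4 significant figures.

The Hohmann ellipse has a_t = (r₁ + r₂)/2 = 37053.5 km.
On the circular orbit at r = 66270 km, v_c = √(μ/r) = 2.453 km/s.
Transfer-orbit speed at the same r (vis-viva, a = a_t): v_t = √[μ(2/r − 1/a_t)] = 1.128 km/s.
Δv₂ = |v_t − v_c| = |1.128 − 2.453| = 1.325 km/s.

Δv₂ = 1.325 km/s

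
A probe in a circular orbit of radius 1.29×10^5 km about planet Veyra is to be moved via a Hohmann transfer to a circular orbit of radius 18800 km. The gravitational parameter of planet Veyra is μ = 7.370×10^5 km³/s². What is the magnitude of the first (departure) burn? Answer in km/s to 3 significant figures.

Transfer-ellipse semi-major axis a_t = (r₁ + r₂)/2 = (1.290×10^5 + 18800)/2 = 73900 km.
Circular speed at r = 1.290×10^5 km: v_c = √(μ/r) = 2.3902 km/s.
Vis-viva on the transfer ellipse at r = 1.290×10^5 km gives v_t = √[μ(2/r − 1/a_t)] = 1.2056 km/s.
Δv₁ = |v_t − v_c| = |1.2056 − 2.3902| = 1.185 km/s.

Δv₁ = 1.18 km/s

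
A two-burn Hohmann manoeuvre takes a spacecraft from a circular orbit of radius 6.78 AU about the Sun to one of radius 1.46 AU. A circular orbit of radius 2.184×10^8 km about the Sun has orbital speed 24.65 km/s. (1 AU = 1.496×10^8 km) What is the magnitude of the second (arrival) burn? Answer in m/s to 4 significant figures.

From the circular-orbit relation v² = μ/r at r = 2.184×10^8 km: μ = v²r = (24.65)² × 2.184×10^8 = 1.32705×10^11 km³/s².
In km: r₁ = 6.78 × 1.496×10^8 = 1.014288×10^9 km; r₂ = 1.46 × 1.496×10^8 = 2.18416×10^8 km.
Semi-major axis of the transfer orbit: a_t = (1.014288×10^9 + 2.18416×10^8)/2 = 6.16352×10^8 km.
On the circular orbit at r = 2.18416×10^8 km, v_c = √(μ/r) = 24.649 km/s.
Vis-viva on the transfer ellipse at r = 2.18416×10^8 km gives v_t = √[μ(2/r − 1/a_t)] = 31.620 km/s.
Δv₂ = |v_t − v_c| = |31.620 − 24.649| = 6.971 km/s.

Δv₂ = 6971 m/s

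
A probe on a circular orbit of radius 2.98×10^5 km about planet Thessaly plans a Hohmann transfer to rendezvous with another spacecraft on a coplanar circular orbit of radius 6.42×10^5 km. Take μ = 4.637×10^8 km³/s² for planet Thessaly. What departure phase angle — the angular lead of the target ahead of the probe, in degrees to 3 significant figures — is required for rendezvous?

φ = 67.2°

The Hohmann ellipse has a_t = (r₁ + r₂)/2 = 4.700×10^5 km.
The half-period of the transfer ellipse is t = π√(a_t³/μ) = 47010 s.
Target angular speed ω₂ = √(μ/r₂³) = 4.186×10^-5 rad/s.
Angle swept by the target during transfer: ω₂·t = 1.968 rad = 112.8°.
Arrival is 180° from departure on the ellipse, so φ = 180° − 112.8° = 67.2°.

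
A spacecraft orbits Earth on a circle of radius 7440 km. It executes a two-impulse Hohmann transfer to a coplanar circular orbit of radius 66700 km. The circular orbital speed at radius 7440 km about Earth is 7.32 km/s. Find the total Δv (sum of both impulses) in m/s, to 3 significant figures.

Δv = 3850 m/s

From the circular-orbit relation v² = μ/r at r = 7440 km: μ = v²r = (7.32)² × 7440 = 3.98653×10^5 km³/s².
Transfer-ellipse semi-major axis a_t = (r₁ + r₂)/2 = (7440 + 66700)/2 = 37070 km.
Circular speed at r₁: v₁ = √(μ/r₁) = √(3.98653×10^5/7440) = 7.3200 km/s.
On the transfer ellipse at r₁, vis-viva equation gives v_p = √[μ(2/r₁ − 1/a_t)] = 9.8189 km/s.
First burn Δv₁ = |v_p − v₁| = 2.4989 km/s.
At r₂, v₂ = √(μ/r₂) = 2.44475 km/s.
Transfer-orbit speed at r₂: v_a = √[μ(2/r₂ − 1/a_t)] = 1.09524 km/s.
Second burn Δv₂ = |v₂ − v_a| = 1.3495 km/s.
Δv = Δv₁ + Δv₂ = 2.4989 + 1.3495 = 3.848 km/s.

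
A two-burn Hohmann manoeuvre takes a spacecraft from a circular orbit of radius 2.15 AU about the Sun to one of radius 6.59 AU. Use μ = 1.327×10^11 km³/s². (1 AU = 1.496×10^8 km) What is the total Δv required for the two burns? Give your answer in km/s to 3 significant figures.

Δv = 8.10 km/s

In km: r₁ = 2.15 × 1.496×10^8 = 3.2164×10^8 km; r₂ = 6.59 × 1.496×10^8 = 9.85864×10^8 km.
Semi-major axis of the transfer orbit: a_t = (3.2164×10^8 + 9.85864×10^8)/2 = 6.53752×10^8 km.
Circular speed at r₁: v₁ = √(μ/r₁) = √(1.327×10^11/3.2164×10^8) = 20.312 km/s.
On the transfer ellipse at r₁, vis-viva gives v_p = √[μ(2/r₁ − 1/a_t)] = 24.943 km/s.
First burn Δv₁ = |v_p − v₁| = 4.631 km/s.
Circular speed at r₂: v₂ = √(μ/r₂) = 11.602 km/s.
Transfer-orbit speed at r₂: v_a = √[μ(2/r₂ − 1/a_t)] = 8.1378 km/s.
Second burn Δv₂ = |v₂ − v_a| = 3.464 km/s.
Total Δv = Δv₁ + Δv₂ = 8.095 km/s.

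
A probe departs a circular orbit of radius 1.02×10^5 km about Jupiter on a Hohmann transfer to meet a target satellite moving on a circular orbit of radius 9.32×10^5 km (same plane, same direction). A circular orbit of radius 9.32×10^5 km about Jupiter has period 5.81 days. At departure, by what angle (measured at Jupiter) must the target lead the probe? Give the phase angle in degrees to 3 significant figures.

φ = 106°

From Kepler's third law T² = 4π²r³/μ at r = 9.32×10^5 km, T = 5.81 days = 5.81 × 86400 s = 5.01984×10^5 s: μ = 4π²r³/T² = 1.26832×10^8 km³/s².
The Hohmann ellipse has a_t = (r₁ + r₂)/2 = 5.170×10^5 km.
The half-period of the transfer ellipse is t = π√(a_t³/μ) = 1.037×10^5 s.
Target angular speed ω₂ = √(μ/r₂³) = 1.252×10^-5 rad/s.
Angle swept by the target during transfer: ω₂·t = 1.298 rad = 74.37°.
The probe traverses 180° on the transfer ellipse, so the target must lead by 180° − 74.37° = 106°.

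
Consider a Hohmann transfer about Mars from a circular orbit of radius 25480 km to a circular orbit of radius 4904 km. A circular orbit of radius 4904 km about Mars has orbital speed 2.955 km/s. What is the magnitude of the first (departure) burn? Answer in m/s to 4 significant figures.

From the circular-orbit relation v² = μ/r at r = 4904 km: μ = v²r = (2.955)² × 4904 = 42821.9 km³/s².
Semi-major axis of the transfer orbit: a_t = (25480 + 4904)/2 = 15192 km.
Circular speed at r = 25480 km: v_c = √(μ/r) = 1.29638 km/s.
Transfer-orbit speed at the same r (vis-viva, a = a_t): v_t = √[μ(2/r − 1/a_t)] = 0.736547 km/s.
Δv₁ = |v_t − v_c| = |0.736547 − 1.29638| = 0.5598 km/s.

Δv₁ = 559.8 m/s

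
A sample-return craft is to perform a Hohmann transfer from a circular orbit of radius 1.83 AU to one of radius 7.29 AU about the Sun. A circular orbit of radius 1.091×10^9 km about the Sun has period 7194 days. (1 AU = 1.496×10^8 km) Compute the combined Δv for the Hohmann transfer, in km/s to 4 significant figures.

Δv = 9.864 km/s

From Kepler's third law T² = 4π²r³/μ at r = 1.091×10^9 km, T = 7194 days = 7194 × 86400 s = 6.215616×10^8 s: μ = 4π²r³/T² = 1.32698×10^11 km³/s².
In km: r₁ = 1.83 × 1.496×10^8 = 2.73768×10^8 km; r₂ = 7.29 × 1.496×10^8 = 1.090584×10^9 km.
Transfer-ellipse semi-major axis a_t = (r₁ + r₂)/2 = (2.73768×10^8 + 1.090584×10^9)/2 = 6.82176×10^8 km.
At r₁ the circular-orbit speed is v₁ = √(μ/r₁) = 22.016 km/s.
Transfer-orbit speed at r₁ (v² = μ(2/r − 1/a)): v_p = √[μ(2/r₁ − 1/a_t)] = 27.837 km/s.
First burn Δv₁ = |v_p − v₁| = 5.821 km/s.
At r₂, v₂ = √(μ/r₂) = 11.031 km/s.
Transfer-orbit speed at r₂: v_a = √[μ(2/r₂ − 1/a_t)] = 6.9879 km/s.
Second burn Δv₂ = |v₂ − v_a| = 4.043 km/s.
Total Δv = Δv₁ + Δv₂ = 9.864 km/s.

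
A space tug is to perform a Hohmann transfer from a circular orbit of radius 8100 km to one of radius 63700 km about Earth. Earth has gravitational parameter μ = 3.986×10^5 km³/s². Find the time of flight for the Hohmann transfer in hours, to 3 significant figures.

The Hohmann ellipse has a_t = (r₁ + r₂)/2 = 35900 km.
Half the transfer-orbit period gives t = π√(a_t³/μ) = 33850 s.
Converting: 33850 s ÷ 3600 s/hour = 9.40 hours.

t = 9.40 hours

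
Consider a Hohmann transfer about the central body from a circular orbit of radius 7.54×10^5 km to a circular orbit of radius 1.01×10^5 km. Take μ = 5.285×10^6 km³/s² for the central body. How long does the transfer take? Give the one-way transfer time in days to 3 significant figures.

Transfer-ellipse semi-major axis a_t = (r₁ + r₂)/2 = (7.540×10^5 + 1.010×10^5)/2 = 4.275×10^5 km.
Transfer time t = π√(a_t³/μ) = π√((4.275×10^5)³ / 5.285×10^6) = 3.820×10^5 s.
Converting: 3.820×10^5 s ÷ 86400 s/day = 4.42 days.

t = 4.42 days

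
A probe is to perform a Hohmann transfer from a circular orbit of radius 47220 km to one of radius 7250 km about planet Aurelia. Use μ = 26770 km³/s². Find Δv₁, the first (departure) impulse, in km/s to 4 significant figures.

Δv₁ = 0.3645 km/s

The Hohmann ellipse has a_t = (r₁ + r₂)/2 = 27235 km.
On the circular orbit at r = 47220 km, v_c = √(μ/r) = 0.75294 km/s.
Vis-viva on the transfer ellipse at r = 47220 km gives v_t = √[μ(2/r − 1/a_t)] = 0.38848 km/s.
Δv₁ = |v_t − v_c| = |0.38848 − 0.75294| = 0.3645 km/s.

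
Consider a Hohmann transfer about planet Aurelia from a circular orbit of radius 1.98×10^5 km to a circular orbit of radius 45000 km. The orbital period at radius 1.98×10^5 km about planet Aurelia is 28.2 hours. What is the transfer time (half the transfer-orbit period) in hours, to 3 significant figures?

t = 6.78 hours

From Kepler's third law T² = 4π²r³/μ at r = 1.98×10^5 km, T = 28.2 hours = 28.2 × 3600 s = 1.0152×10^5 s: μ = 4π²r³/T² = 2.97339×10^7 km³/s².
The Hohmann ellipse has a_t = (r₁ + r₂)/2 = 1.215×10^5 km.
Half the transfer-orbit period gives t = π√(a_t³/μ) = 24400 s.
Converting: 24400 s ÷ 3600 s/hour = 6.78 hours.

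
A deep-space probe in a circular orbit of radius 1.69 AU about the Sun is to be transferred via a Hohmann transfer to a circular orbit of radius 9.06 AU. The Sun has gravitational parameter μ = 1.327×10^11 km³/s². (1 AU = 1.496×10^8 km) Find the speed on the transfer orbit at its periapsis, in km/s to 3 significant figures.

v = 29.7 km/s

In km: r₁ = 1.69 × 1.496×10^8 = 2.52824×10^8 km; r₂ = 9.06 × 1.496×10^8 = 1.355376×10^9 km.
Semi-major axis of the transfer orbit: a_t = (2.52824×10^8 + 1.355376×10^9)/2 = 8.041×10^8 km.
The periapsis of the transfer ellipse is at r = 2.52824×10^8 km.
Applying v² = μ(2/r − 1/a_t): v = 29.74 km/s.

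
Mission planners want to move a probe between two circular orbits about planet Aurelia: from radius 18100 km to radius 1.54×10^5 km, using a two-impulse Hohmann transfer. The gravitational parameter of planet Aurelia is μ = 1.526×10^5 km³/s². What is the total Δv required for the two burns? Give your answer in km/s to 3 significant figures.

The Hohmann ellipse has a_t = (r₁ + r₂)/2 = 86050 km.
At r₁ the circular-orbit speed is v₁ = √(μ/r₁) = 2.9036 km/s.
Transfer-orbit speed at r₁ (vis-viva): v_p = √[μ(2/r₁ − 1/a_t)] = 3.8844 km/s.
First burn Δv₁ = |v_p − v₁| = 0.9808 km/s.
Circular speed at r₂: v₂ = √(μ/r₂) = 0.9954 km/s.
Transfer-orbit speed at r₂: v_a = √[μ(2/r₂ − 1/a_t)] = 0.4565 km/s.
Second burn Δv₂ = |v₂ − v_a| = 0.5389 km/s.
Total Δv = Δv₁ + Δv₂ = 1.520 km/s.

Δv = 1.52 km/s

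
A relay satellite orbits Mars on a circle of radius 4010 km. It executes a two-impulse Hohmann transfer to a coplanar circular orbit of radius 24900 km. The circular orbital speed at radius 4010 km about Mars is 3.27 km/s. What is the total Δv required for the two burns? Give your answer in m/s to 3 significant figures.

From the circular-orbit relation v² = μ/r at r = 4010 km: μ = v²r = (3.27)² × 4010 = 42878.5 km³/s².
Semi-major axis of the transfer orbit: a_t = (4010 + 24900)/2 = 14455 km.
Circular speed at r₁: v₁ = √(μ/r₁) = √(42878.5/4010) = 3.270 km/s.
On the transfer ellipse at r₁, vis-viva gives v_p = √[μ(2/r₁ − 1/a_t)] = 4.292 km/s.
First burn Δv₁ = |v_p − v₁| = 1.022 km/s.
At r₂, v₂ = √(μ/r₂) = 1.3123 km/s.
Transfer-orbit speed at r₂: v_a = √[μ(2/r₂ − 1/a_t)] = 0.69117 km/s.
Second burn Δv₂ = |v₂ − v_a| = 0.6211 km/s.
Total Δv = Δv₁ + Δv₂ = 1.643 km/s.

Δv = 1640 m/s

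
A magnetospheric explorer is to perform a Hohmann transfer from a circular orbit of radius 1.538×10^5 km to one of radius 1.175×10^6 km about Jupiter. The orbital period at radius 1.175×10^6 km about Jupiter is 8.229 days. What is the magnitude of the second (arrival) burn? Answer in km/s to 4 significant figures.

From Kepler's third law T² = 4π²r³/μ at r = 1.175×10^6 km, T = 8.229 days = 8.229 × 86400 s = 7.109856×10^5 s: μ = 4π²r³/T² = 1.26693×10^8 km³/s².
Semi-major axis of the transfer orbit: a_t = (1.538×10^5 + 1.175×10^6)/2 = 6.644×10^5 km.
On the circular orbit at r = 1.175×10^6 km, v_c = √(μ/r) = 10.384 km/s.
Vis-viva on the transfer ellipse at r = 1.175×10^6 km gives v_t = √[μ(2/r − 1/a_t)] = 4.9960 km/s.
Δv₂ = |v_t − v_c| = |4.9960 − 10.384| = 5.388 km/s.

Δv₂ = 5.388 km/s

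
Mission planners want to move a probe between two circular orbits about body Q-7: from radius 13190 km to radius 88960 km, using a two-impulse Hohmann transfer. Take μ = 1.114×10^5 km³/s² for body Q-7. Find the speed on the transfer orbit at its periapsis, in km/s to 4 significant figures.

v = 3.835 km/s

Transfer-ellipse semi-major axis a_t = (r₁ + r₂)/2 = (13190 + 88960)/2 = 51075 km.
At periapsis, r = 13190 km.
Applying v² = μ(2/r − 1/a_t): v = 3.835 km/s.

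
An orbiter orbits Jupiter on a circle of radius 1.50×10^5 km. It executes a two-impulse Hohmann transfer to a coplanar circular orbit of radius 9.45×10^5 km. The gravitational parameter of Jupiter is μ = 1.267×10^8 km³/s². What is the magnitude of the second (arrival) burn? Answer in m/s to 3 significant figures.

Δv₂ = 5520 m/s

Transfer-ellipse semi-major axis a_t = (r₁ + r₂)/2 = (1.500×10^5 + 9.450×10^5)/2 = 5.475×10^5 km.
Circular speed at r = 9.450×10^5 km: v_c = √(μ/r) = 11.579 km/s.
Transfer-orbit speed at the same r (vis-viva, a = a_t): v_t = √[μ(2/r − 1/a_t)] = 6.0607 km/s.
Δv₂ = |v_t − v_c| = |6.0607 − 11.579| = 5.518 km/s.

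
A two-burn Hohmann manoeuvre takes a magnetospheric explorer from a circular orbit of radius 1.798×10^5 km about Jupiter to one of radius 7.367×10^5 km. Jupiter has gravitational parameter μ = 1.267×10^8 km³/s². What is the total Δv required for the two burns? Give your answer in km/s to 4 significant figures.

Semi-major axis of the transfer orbit: a_t = (1.798×10^5 + 7.367×10^5)/2 = 4.5825×10^5 km.
At r₁ the circular-orbit speed is v₁ = √(μ/r₁) = 26.546 km/s.
On the transfer ellipse at r₁, vis-viva equation gives v_p = √[μ(2/r₁ − 1/a_t)] = 33.658 km/s.
First burn Δv₁ = |v_p − v₁| = 7.112 km/s.
Circular speed at r₂: v₂ = √(μ/r₂) = 13.1142 km/s.
Transfer-orbit speed at r₂: v_a = √[μ(2/r₂ − 1/a_t)] = 8.21460 km/s.
Second burn Δv₂ = |v₂ − v_a| = 4.900 km/s.
Δv = Δv₁ + Δv₂ = 7.112 + 4.900 = 12.01 km/s.

Δv = 12.01 km/s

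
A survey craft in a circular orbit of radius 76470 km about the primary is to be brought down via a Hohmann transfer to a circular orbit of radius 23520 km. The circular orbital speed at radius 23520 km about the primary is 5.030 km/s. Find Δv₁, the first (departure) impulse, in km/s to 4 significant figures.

From the circular-orbit relation v² = μ/r at r = 23520 km: μ = v²r = (5.030)² × 23520 = 5.95077×10^5 km³/s².
Transfer-ellipse semi-major axis a_t = (r₁ + r₂)/2 = (76470 + 23520)/2 = 49995 km.
On the circular orbit at r = 76470 km, v_c = √(μ/r) = 2.7896 km/s.
Vis-viva on the transfer ellipse at r = 76470 km gives v_t = √[μ(2/r − 1/a_t)] = 1.9134 km/s.
Δv₁ = |v_t − v_c| = |1.9134 − 2.7896| = 0.8762 km/s.

Δv₁ = 0.8762 km/s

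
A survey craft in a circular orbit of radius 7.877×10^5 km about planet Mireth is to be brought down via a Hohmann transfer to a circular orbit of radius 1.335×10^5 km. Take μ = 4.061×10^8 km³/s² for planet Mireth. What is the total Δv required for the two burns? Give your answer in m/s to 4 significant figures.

Δv = 27450 m/s

The Hohmann ellipse has a_t = (r₁ + r₂)/2 = 4.606×10^5 km.
Circular speed at r₁: v₁ = √(μ/r₁) = √(4.061×10^8/7.877×10^5) = 22.706 km/s.
Transfer-orbit speed at r₁ (vis-viva): v_a = √[μ(2/r₁ − 1/a_t)] = 12.224 km/s.
First burn Δv₁ = |v_a − v₁| = 10.48 km/s.
At r₂, v₂ = √(μ/r₂) = 55.154 km/s.
Transfer-orbit speed at r₂: v_p = √[μ(2/r₂ − 1/a_t)] = 72.126 km/s.
Second burn Δv₂ = |v₂ − v_p| = 16.97 km/s.
Δv = Δv₁ + Δv₂ = 10.48 + 16.97 = 27.45 km/s.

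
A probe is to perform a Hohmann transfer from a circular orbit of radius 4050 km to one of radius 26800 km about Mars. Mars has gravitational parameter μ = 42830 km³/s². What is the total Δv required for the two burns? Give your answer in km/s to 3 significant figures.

Δv = 1.65 km/s

Semi-major axis of the transfer orbit: a_t = (4050 + 26800)/2 = 15425 km.
At r₁ the circular-orbit speed is v₁ = √(μ/r₁) = 3.25197 km/s.
Transfer-orbit speed at r₁ (vis-viva): v_p = √[μ(2/r₁ − 1/a_t)] = 4.28649 km/s.
First burn Δv₁ = |v_p − v₁| = 1.035 km/s.
At r₂, v₂ = √(μ/r₂) = 1.2642 km/s.
Transfer-orbit speed at r₂: v_a = √[μ(2/r₂ − 1/a_t)] = 0.64777 km/s.
Second burn Δv₂ = |v₂ − v_a| = 0.6164 km/s.
Total Δv = Δv₁ + Δv₂ = 1.651 km/s.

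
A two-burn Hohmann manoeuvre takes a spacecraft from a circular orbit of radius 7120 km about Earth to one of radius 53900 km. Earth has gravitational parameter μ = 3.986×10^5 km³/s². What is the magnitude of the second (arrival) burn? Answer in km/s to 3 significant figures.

Transfer-ellipse semi-major axis a_t = (r₁ + r₂)/2 = (7120 + 53900)/2 = 30510 km.
On the circular orbit at r = 53900 km, v_c = √(μ/r) = 2.7194 km/s.
Transfer-orbit speed at the same r (vis-viva, a = a_t): v_t = √[μ(2/r − 1/a_t)] = 1.3137 km/s.
Δv₂ = |v_t − v_c| = |1.3137 − 2.7194| = 1.406 km/s.

Δv₂ = 1.41 km/s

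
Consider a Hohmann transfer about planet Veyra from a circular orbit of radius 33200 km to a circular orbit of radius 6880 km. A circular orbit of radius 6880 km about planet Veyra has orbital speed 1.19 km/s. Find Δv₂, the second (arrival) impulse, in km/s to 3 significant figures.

Δv₂ = 0.342 km/s

From the circular-orbit relation v² = μ/r at r = 6880 km: μ = v²r = (1.19)² × 6880 = 9742.77 km³/s².
Transfer-ellipse semi-major axis a_t = (r₁ + r₂)/2 = (33200 + 6880)/2 = 20040 km.
Circular speed at r = 6880 km: v_c = √(μ/r) = 1.1900 km/s.
Vis-viva on the transfer ellipse at r = 6880 km gives v_t = √[μ(2/r − 1/a_t)] = 1.5317 km/s.
Δv₂ = |v_t − v_c| = |1.5317 − 1.1900| = 0.3417 km/s.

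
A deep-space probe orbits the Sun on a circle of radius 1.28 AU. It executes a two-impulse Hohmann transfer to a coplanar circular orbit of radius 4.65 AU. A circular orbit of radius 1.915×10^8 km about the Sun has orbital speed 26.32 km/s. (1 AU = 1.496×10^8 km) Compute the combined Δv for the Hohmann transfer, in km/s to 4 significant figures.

Δv = 11.38 km/s

From the circular-orbit relation v² = μ/r at r = 1.915×10^8 km: μ = v²r = (26.32)² × 1.915×10^8 = 1.32660×10^11 km³/s².
In km: r₁ = 1.28 × 1.496×10^8 = 1.91488×10^8 km; r₂ = 4.65 × 1.496×10^8 = 6.9564×10^8 km.
Semi-major axis of the transfer orbit: a_t = (1.91488×10^8 + 6.9564×10^8)/2 = 4.43564×10^8 km.
Circular speed at r₁: v₁ = √(μ/r₁) = √(1.32660×10^11/1.91488×10^8) = 26.321 km/s.
Transfer-orbit speed at r₁ (v² = μ(2/r − 1/a)): v_p = √[μ(2/r₁ − 1/a_t)] = 32.962 km/s.
First burn Δv₁ = |v_p − v₁| = 6.641 km/s.
Circular speed at r₂: v₂ = √(μ/r₂) = 13.8095 km/s.
Transfer-orbit speed at r₂: v_a = √[μ(2/r₂ − 1/a_t)] = 9.07341 km/s.
Second burn Δv₂ = |v₂ − v_a| = 4.736 km/s.
Total Δv = Δv₁ + Δv₂ = 11.38 km/s.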